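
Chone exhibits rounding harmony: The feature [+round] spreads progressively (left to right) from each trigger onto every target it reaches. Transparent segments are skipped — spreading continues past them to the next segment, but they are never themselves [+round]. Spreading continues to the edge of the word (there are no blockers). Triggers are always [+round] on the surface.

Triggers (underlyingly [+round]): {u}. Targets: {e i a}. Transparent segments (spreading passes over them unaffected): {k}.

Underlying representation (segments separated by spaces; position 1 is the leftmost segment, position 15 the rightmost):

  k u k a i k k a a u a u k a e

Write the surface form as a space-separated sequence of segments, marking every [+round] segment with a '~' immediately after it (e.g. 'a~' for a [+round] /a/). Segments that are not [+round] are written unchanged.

k u~ k a~ i~ k k a~ a~ u~ a~ u~ k a~ e~

From /u/ at 2 rightward: 3 /k/ transparent; 4 /a/ → [+round]; 5 /i/ → [+round]; 6 /k/ transparent; 7 /k/ transparent; 8 /a/ → [+round]; 9 /a/ → [+round]; 10 /u/ is itself a trigger — this domain ends here.
From /u/ at 10 rightward: 11 /a/ → [+round]; 12 /u/ is itself a trigger — this domain ends here.
From /u/ at 12 rightward: 13 /k/ transparent; 14 /a/ → [+round]; 15 /e/ → [+round]; word edge.
[+round] positions on the surface: 2 4 5 8 9 10 11 12 14 15.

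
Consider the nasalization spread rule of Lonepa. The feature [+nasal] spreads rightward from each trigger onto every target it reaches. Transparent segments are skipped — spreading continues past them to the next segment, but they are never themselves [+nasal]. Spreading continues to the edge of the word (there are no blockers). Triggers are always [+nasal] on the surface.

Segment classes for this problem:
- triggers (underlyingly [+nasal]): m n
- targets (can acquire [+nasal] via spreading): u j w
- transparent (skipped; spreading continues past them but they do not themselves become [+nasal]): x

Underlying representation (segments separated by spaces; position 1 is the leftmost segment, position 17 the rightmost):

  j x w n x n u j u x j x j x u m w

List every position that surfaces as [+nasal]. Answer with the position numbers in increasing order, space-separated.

4 6 7 8 9 11 13 15 16 17

From /n/ at 4 rightward: 5 /x/ transparent; 6 /n/ is itself a trigger — this domain ends here.
From /n/ at 6 rightward: 7 /u/ → [+nasal]; 8 /j/ → [+nasal]; 9 /u/ → [+nasal]; 10 /x/ transparent; 11 /j/ → [+nasal]; 12 /x/ transparent; 13 /j/ → [+nasal]; 14 /x/ transparent; 15 /u/ → [+nasal]; 16 /m/ is itself a trigger — this domain ends here.
From /m/ at 16 rightward: 17 /w/ → [+nasal]; word edge.
Targets with no active source: positions 1 3 stay [-nasal].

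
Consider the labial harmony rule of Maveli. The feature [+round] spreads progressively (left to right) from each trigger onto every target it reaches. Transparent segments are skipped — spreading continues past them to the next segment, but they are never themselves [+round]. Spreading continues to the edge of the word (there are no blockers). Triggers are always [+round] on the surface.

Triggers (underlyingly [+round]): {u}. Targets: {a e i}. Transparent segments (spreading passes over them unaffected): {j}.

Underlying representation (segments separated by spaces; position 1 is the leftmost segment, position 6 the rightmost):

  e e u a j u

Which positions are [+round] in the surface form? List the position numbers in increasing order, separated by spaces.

3 4 6

From /u/ at 3 rightward: 4 /a/ → [+round]; 5 /j/ transparent; 6 /u/ is itself a trigger — this domain ends here.
From /u/ at 6 rightward: word edge.
Targets with no active source: positions 1 2 stay [-round].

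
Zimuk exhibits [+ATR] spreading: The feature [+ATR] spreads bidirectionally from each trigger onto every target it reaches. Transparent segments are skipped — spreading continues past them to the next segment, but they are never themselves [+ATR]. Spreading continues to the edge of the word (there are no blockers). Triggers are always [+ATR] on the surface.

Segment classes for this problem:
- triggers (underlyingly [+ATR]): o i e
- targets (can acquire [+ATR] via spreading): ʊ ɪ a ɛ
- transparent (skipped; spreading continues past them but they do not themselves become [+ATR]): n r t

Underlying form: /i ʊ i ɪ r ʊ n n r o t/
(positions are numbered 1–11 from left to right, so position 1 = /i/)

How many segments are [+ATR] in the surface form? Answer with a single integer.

From /i/ at 1 rightward: 2 /ʊ/ → [+ATR]; 3 /i/ is itself a trigger — this domain ends here.
From /i/ at 1 leftward: word edge.
From /i/ at 3 rightward: 4 /ɪ/ → [+ATR]; 5 /r/ transparent; 6 /ʊ/ → [+ATR]; 7 /n/ transparent; 8 /n/ transparent; 9 /r/ transparent; 10 /o/ is itself a trigger — this domain ends here.
From /i/ at 3 leftward: 2 /ʊ/ → [+ATR]; 1 /i/ is itself a trigger — this domain ends here.
From /o/ at 10 rightward: 11 /t/ transparent; word edge.
From /o/ at 10 leftward: 9 /r/ transparent; 8 /n/ transparent; 7 /n/ transparent; 6 /ʊ/ → [+ATR]; 5 /r/ transparent; 4 /ɪ/ → [+ATR]; 3 /i/ is itself a trigger — this domain ends here.
[+ATR] positions on the surface: 1 2 3 4 6 10.

6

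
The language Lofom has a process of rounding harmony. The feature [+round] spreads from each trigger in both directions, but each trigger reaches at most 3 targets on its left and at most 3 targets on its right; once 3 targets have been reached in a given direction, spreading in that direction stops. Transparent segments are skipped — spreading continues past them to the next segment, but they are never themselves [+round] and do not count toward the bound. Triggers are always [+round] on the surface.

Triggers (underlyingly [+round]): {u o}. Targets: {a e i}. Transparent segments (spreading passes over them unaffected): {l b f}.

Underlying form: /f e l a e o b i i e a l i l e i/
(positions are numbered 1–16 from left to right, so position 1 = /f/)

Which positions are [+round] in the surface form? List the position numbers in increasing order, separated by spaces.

2 4 5 6 8 9 10

From /o/ at 6 rightward: 7 /b/ transparent; 8 /i/ → [+round]; 9 /i/ → [+round]; 10 /e/ → [+round]; bound reached.
From /o/ at 6 leftward: 5 /e/ → [+round]; 4 /a/ → [+round]; 3 /l/ transparent; 2 /e/ → [+round]; bound reached.
Targets with no active source: positions 11 13 15 16 stay [-round].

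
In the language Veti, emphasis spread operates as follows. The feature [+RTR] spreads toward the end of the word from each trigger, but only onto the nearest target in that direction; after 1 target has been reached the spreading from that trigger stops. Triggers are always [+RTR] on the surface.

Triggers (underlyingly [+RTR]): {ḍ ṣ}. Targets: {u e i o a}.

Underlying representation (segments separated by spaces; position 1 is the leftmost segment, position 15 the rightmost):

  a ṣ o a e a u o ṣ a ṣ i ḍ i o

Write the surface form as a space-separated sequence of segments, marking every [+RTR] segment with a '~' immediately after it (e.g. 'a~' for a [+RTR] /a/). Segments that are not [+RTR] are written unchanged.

From /ṣ/ at 2 rightward: 3 /o/ → [+RTR]; bound reached.
From /ṣ/ at 9 rightward: 10 /a/ → [+RTR]; bound reached.
From /ṣ/ at 11 rightward: 12 /i/ → [+RTR]; bound reached.
From /ḍ/ at 13 rightward: 14 /i/ → [+RTR]; bound reached.
Targets with no active source: positions 1 4 5 6 7 8 15 stay [-emphatic].
[+RTR] positions on the surface: 2 3 9 10 11 12 13 14.

a ṣ~ o~ a e a u o ṣ~ a~ ṣ~ i~ ḍ~ i~ o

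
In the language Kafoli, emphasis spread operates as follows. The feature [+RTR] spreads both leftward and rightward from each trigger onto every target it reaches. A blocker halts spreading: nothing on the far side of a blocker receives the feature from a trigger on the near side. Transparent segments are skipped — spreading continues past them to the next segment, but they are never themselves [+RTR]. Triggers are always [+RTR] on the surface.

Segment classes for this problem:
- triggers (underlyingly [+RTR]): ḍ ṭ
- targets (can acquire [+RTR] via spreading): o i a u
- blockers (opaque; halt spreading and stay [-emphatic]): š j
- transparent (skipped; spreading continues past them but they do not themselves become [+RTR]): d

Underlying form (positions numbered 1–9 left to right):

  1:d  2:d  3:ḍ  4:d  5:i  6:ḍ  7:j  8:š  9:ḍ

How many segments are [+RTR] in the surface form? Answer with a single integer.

From /ḍ/ at 3 rightward: 4 /d/ transparent; 5 /i/ → [+RTR]; 6 /ḍ/ is itself a trigger — this domain ends here.
From /ḍ/ at 3 leftward: 2 /d/ transparent; 1 /d/ transparent; word edge.
From /ḍ/ at 6 rightward: 7 /j/ blocks.
From /ḍ/ at 6 leftward: 5 /i/ → [+RTR]; 4 /d/ transparent; 3 /ḍ/ is itself a trigger — this domain ends here.
From /ḍ/ at 9 rightward: word edge.
From /ḍ/ at 9 leftward: 8 /š/ blocks.
[+RTR] positions on the surface: 3 5 6 9.

4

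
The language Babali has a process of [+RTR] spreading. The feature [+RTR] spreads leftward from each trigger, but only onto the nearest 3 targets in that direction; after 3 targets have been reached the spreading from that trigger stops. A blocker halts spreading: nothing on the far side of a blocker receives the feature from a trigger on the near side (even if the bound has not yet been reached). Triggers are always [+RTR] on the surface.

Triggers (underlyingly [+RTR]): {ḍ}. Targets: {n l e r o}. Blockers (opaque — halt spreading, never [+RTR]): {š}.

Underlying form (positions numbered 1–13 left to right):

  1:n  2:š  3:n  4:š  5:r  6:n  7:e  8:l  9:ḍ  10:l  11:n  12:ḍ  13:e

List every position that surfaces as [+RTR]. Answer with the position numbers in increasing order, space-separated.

6 7 8 9 10 11 12

From /ḍ/ at 9 leftward: 8 /l/ → [+RTR]; 7 /e/ → [+RTR]; 6 /n/ → [+RTR]; bound reached.
From /ḍ/ at 12 leftward: 11 /n/ → [+RTR]; 10 /l/ → [+RTR]; 9 /ḍ/ is itself a trigger — this domain ends here.
Targets with no active source: positions 1 3 5 13 stay [-emphatic].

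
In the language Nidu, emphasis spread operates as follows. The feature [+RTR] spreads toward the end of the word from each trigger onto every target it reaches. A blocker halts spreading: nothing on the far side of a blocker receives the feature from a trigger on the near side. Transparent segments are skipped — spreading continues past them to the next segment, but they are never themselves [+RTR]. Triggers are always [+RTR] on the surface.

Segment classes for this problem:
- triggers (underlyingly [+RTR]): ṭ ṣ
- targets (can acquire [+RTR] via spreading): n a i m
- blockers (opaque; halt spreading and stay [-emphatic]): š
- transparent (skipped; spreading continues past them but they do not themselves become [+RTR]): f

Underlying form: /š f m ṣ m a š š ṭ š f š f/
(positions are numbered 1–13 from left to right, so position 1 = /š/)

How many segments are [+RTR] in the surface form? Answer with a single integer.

4

From /ṣ/ at 4 rightward: 5 /m/ → [+RTR]; 6 /a/ → [+RTR]; 7 /š/ blocks.
From /ṭ/ at 9 rightward: 10 /š/ blocks.
Target with no active source: position 3 stays [-emphatic].
[+RTR] positions on the surface: 4 5 6 9.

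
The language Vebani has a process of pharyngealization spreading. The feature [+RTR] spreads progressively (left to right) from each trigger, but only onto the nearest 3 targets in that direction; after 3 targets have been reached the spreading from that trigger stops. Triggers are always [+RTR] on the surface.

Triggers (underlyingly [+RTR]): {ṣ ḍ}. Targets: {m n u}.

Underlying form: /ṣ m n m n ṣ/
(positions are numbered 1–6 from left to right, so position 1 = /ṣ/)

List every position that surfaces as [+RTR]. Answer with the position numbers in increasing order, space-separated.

1 2 3 4 6

From /ṣ/ at 1 rightward: 2 /m/ → [+RTR]; 3 /n/ → [+RTR]; 4 /m/ → [+RTR]; bound reached.
From /ṣ/ at 6 rightward: word edge.
Target with no active source: position 5 stays [-emphatic].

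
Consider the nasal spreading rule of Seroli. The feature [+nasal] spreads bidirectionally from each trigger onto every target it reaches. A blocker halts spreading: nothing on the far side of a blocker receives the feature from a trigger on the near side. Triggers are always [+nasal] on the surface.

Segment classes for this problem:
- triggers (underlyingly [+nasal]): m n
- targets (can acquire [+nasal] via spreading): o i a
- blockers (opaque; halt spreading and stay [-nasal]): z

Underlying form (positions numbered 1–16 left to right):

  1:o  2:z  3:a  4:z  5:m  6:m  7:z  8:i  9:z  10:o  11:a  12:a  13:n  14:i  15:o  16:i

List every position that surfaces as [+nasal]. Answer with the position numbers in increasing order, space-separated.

5 6 10 11 12 13 14 15 16

From /m/ at 5 rightward: 6 /m/ is itself a trigger — this domain ends here.
From /m/ at 5 leftward: 4 /z/ blocks.
From /m/ at 6 rightward: 7 /z/ blocks.
From /m/ at 6 leftward: 5 /m/ is itself a trigger — this domain ends here.
From /n/ at 13 rightward: 14 /i/ → [+nasal]; 15 /o/ → [+nasal]; 16 /i/ → [+nasal]; word edge.
From /n/ at 13 leftward: 12 /a/ → [+nasal]; 11 /a/ → [+nasal]; 10 /o/ → [+nasal]; 9 /z/ blocks.
Targets with no active source: positions 1 3 8 stay [-nasal].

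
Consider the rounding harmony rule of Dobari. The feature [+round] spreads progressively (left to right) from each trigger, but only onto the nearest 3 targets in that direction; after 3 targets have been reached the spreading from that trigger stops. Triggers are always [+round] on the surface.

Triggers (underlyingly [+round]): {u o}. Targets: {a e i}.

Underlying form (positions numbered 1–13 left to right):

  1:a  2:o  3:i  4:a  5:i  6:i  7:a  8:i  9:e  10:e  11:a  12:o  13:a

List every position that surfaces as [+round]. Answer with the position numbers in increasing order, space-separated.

2 3 4 5 12 13

From /o/ at 2 rightward: 3 /i/ → [+round]; 4 /a/ → [+round]; 5 /i/ → [+round]; bound reached.
From /o/ at 12 rightward: 13 /a/ → [+round]; word edge.
Targets with no active source: positions 1 6 7 8 9 10 11 stay [-round].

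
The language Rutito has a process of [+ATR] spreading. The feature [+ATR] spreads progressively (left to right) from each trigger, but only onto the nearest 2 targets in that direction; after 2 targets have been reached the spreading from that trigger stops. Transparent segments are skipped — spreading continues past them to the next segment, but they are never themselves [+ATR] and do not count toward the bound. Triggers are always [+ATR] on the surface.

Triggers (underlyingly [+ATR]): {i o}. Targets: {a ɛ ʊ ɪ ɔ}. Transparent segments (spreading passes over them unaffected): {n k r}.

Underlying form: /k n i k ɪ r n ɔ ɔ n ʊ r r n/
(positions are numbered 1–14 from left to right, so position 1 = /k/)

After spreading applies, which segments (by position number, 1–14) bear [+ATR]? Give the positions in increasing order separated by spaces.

3 5 8

From /i/ at 3 rightward: 4 /k/ transparent; 5 /ɪ/ → [+ATR]; 6 /r/ transparent; 7 /n/ transparent; 8 /ɔ/ → [+ATR]; bound reached.
Targets with no active source: positions 9 11 stay [-ATR].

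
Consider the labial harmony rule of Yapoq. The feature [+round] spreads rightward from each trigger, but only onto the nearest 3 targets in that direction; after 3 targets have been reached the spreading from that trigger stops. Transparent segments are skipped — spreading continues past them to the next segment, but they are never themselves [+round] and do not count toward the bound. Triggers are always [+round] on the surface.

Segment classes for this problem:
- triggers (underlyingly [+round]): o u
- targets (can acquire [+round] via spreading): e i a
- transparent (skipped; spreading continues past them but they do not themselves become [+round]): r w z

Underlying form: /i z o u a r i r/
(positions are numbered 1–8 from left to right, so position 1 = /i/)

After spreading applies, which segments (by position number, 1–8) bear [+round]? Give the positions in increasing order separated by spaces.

From /o/ at 3 rightward: 4 /u/ is itself a trigger — this domain ends here.
From /u/ at 4 rightward: 5 /a/ → [+round]; 6 /r/ transparent; 7 /i/ → [+round]; 8 /r/ transparent; word edge.
Target with no active source: position 1 stays [-round].

3 4 5 7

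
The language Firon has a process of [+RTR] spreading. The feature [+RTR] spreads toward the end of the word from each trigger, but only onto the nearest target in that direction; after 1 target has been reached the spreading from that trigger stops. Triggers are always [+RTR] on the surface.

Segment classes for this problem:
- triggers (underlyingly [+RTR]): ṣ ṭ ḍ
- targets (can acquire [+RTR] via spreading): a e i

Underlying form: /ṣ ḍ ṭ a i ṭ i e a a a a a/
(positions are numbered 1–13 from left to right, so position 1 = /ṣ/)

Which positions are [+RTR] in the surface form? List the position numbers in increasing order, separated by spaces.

From /ṣ/ at 1 rightward: 2 /ḍ/ is itself a trigger — this domain ends here.
From /ḍ/ at 2 rightward: 3 /ṭ/ is itself a trigger — this domain ends here.
From /ṭ/ at 3 rightward: 4 /a/ → [+RTR]; bound reached.
From /ṭ/ at 6 rightward: 7 /i/ → [+RTR]; bound reached.
Targets with no active source: positions 5 8 9 10 11 12 13 stay [-emphatic].

1 2 3 4 6 7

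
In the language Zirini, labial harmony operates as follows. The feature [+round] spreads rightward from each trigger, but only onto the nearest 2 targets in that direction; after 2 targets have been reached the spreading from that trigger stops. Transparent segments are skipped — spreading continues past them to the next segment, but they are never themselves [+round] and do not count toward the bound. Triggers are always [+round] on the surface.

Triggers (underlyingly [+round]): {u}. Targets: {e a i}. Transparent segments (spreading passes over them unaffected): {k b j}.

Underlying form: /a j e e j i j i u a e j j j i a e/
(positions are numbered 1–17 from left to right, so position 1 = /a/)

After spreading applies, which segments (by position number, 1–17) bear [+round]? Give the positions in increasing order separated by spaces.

9 10 11

From /u/ at 9 rightward: 10 /a/ → [+round]; 11 /e/ → [+round]; bound reached.
Targets with no active source: positions 1 3 4 6 8 15 16 17 stay [-round].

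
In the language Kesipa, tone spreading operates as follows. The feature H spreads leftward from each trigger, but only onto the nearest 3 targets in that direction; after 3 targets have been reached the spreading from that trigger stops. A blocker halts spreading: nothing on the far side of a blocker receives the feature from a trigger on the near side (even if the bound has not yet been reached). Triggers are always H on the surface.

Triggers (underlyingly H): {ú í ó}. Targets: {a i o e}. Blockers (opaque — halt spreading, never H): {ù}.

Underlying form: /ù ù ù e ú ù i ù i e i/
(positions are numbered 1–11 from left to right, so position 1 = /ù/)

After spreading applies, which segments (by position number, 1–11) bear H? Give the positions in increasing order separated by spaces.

From /ú/ at 5 leftward: 4 /e/ → H; 3 /ù/ blocks.
Targets with no active source: positions 7 9 10 11 stay [-high tone].

4 5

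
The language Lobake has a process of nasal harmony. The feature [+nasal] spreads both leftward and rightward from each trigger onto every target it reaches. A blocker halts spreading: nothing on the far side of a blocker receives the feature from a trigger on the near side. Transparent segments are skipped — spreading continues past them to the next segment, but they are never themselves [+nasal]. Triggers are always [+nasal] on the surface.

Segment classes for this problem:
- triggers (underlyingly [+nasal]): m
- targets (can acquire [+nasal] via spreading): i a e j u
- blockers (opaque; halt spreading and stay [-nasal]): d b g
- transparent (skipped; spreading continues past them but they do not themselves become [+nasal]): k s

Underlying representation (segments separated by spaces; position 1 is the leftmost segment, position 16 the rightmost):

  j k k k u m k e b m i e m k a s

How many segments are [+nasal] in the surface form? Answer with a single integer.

9

From /m/ at 6 rightward: 7 /k/ transparent; 8 /e/ → [+nasal]; 9 /b/ blocks.
From /m/ at 6 leftward: 5 /u/ → [+nasal]; 4 /k/ transparent; 3 /k/ transparent; 2 /k/ transparent; 1 /j/ → [+nasal]; word edge.
From /m/ at 10 rightward: 11 /i/ → [+nasal]; 12 /e/ → [+nasal]; 13 /m/ is itself a trigger — this domain ends here.
From /m/ at 10 leftward: 9 /b/ blocks.
From /m/ at 13 rightward: 14 /k/ transparent; 15 /a/ → [+nasal]; 16 /s/ transparent; word edge.
From /m/ at 13 leftward: 12 /e/ → [+nasal]; 11 /i/ → [+nasal]; 10 /m/ is itself a trigger — this domain ends here.
[+nasal] positions on the surface: 1 5 6 8 10 11 12 13 15.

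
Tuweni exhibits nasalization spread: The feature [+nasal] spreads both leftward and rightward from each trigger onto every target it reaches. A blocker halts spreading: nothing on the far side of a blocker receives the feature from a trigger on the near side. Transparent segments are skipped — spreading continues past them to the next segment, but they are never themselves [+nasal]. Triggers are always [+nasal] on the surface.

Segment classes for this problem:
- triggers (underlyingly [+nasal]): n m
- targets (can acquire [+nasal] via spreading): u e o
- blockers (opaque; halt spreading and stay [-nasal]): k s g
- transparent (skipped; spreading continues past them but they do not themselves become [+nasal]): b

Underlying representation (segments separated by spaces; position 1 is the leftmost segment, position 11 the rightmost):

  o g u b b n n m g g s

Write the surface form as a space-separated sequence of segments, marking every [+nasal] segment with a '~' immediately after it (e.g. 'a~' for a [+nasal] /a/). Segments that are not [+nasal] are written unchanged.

o g u~ b b n~ n~ m~ g g s

From /n/ at 6 rightward: 7 /n/ is itself a trigger — this domain ends here.
From /n/ at 6 leftward: 5 /b/ transparent; 4 /b/ transparent; 3 /u/ → [+nasal]; 2 /g/ blocks.
From /n/ at 7 rightward: 8 /m/ is itself a trigger — this domain ends here.
From /n/ at 7 leftward: 6 /n/ is itself a trigger — this domain ends here.
From /m/ at 8 rightward: 9 /g/ blocks.
From /m/ at 8 leftward: 7 /n/ is itself a trigger — this domain ends here.
Target with no active source: position 1 stays [-nasal].
[+nasal] positions on the surface: 3 6 7 8.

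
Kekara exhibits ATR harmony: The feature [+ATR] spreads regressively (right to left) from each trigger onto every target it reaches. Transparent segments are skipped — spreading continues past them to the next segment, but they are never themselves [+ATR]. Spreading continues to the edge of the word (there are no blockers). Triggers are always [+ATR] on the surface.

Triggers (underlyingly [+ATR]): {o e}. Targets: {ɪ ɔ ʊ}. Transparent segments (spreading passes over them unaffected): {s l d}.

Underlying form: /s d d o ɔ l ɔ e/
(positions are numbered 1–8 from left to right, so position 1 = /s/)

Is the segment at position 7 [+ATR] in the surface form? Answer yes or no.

yes

From /o/ at 4 leftward: 3 /d/ transparent; 2 /d/ transparent; 1 /s/ transparent; word edge.
From /e/ at 8 leftward: 7 /ɔ/ → [+ATR]; 6 /l/ transparent; 5 /ɔ/ → [+ATR]; 4 /o/ is itself a trigger — this domain ends here.
[+ATR] positions on the surface: 4 5 7 8.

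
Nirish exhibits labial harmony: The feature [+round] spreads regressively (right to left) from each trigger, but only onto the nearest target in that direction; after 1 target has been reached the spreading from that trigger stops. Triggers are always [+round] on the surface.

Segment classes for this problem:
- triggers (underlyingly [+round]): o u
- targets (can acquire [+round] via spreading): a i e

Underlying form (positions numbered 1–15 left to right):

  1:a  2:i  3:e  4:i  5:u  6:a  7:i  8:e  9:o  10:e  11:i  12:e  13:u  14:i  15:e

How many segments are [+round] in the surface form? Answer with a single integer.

From /u/ at 5 leftward: 4 /i/ → [+round]; bound reached.
From /o/ at 9 leftward: 8 /e/ → [+round]; bound reached.
From /u/ at 13 leftward: 12 /e/ → [+round]; bound reached.
Targets with no active source: positions 1 2 3 6 7 10 11 14 15 stay [-round].
[+round] positions on the surface: 4 5 8 9 12 13.

6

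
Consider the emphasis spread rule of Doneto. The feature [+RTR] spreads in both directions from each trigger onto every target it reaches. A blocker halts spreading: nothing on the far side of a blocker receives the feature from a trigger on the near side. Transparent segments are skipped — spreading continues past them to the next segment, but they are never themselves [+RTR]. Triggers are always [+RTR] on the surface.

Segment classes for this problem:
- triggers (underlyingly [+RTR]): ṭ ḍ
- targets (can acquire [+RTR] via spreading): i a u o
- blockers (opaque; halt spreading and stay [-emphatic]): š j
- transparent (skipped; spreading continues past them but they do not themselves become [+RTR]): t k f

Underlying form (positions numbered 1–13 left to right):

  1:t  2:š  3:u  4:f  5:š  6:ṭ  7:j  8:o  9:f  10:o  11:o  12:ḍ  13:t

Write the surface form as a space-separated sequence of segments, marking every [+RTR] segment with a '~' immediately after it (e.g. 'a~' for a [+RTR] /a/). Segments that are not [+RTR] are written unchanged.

t š u f š ṭ~ j o~ f o~ o~ ḍ~ t

From /ṭ/ at 6 rightward: 7 /j/ blocks.
From /ṭ/ at 6 leftward: 5 /š/ blocks.
From /ḍ/ at 12 rightward: 13 /t/ transparent; word edge.
From /ḍ/ at 12 leftward: 11 /o/ → [+RTR]; 10 /o/ → [+RTR]; 9 /f/ transparent; 8 /o/ → [+RTR]; 7 /j/ blocks.
Target with no active source: position 3 stays [-emphatic].
[+RTR] positions on the surface: 6 8 10 11 12.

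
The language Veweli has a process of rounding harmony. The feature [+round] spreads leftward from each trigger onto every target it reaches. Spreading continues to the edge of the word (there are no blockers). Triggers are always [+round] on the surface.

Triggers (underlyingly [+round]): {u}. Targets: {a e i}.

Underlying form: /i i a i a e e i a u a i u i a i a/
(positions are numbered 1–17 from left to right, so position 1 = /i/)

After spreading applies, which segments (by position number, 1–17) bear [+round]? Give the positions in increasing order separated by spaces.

From /u/ at 10 leftward: 9 /a/ → [+round]; 8 /i/ → [+round]; 7 /e/ → [+round]; 6 /e/ → [+round]; 5 /a/ → [+round]; 4 /i/ → [+round]; 3 /a/ → [+round]; 2 /i/ → [+round]; 1 /i/ → [+round]; word edge.
From /u/ at 13 leftward: 12 /i/ → [+round]; 11 /a/ → [+round]; 10 /u/ is itself a trigger — this domain ends here.
Targets with no active source: positions 14 15 16 17 stay [-round].

1 2 3 4 5 6 7 8 9 10 11 12 13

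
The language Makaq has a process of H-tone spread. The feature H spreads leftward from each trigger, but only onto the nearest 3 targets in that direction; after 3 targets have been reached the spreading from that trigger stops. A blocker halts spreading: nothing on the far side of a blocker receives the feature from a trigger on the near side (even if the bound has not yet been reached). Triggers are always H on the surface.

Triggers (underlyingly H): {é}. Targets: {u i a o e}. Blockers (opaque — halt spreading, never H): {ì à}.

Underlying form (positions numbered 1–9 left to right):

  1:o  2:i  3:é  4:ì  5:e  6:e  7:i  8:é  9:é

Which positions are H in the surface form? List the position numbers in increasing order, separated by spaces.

From /é/ at 3 leftward: 2 /i/ → H; 1 /o/ → H; word edge.
From /é/ at 8 leftward: 7 /i/ → H; 6 /e/ → H; 5 /e/ → H; bound reached.
From /é/ at 9 leftward: 8 /é/ is itself a trigger — this domain ends here.

1 2 3 5 6 7 8 9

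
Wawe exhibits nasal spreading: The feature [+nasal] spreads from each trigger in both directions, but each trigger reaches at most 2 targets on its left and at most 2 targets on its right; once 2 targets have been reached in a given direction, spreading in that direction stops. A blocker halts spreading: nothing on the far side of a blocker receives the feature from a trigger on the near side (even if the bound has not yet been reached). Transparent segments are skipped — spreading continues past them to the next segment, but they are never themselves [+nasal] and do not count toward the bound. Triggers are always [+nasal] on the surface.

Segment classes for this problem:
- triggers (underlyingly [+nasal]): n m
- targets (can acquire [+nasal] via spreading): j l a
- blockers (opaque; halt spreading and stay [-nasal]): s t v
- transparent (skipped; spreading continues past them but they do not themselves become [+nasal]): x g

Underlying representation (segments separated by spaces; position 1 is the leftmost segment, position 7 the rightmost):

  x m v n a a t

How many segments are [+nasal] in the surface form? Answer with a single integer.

4

From /m/ at 2 rightward: 3 /v/ blocks.
From /m/ at 2 leftward: 1 /x/ transparent; word edge.
From /n/ at 4 rightward: 5 /a/ → [+nasal]; 6 /a/ → [+nasal]; bound reached.
From /n/ at 4 leftward: 3 /v/ blocks.
[+nasal] positions on the surface: 2 4 5 6.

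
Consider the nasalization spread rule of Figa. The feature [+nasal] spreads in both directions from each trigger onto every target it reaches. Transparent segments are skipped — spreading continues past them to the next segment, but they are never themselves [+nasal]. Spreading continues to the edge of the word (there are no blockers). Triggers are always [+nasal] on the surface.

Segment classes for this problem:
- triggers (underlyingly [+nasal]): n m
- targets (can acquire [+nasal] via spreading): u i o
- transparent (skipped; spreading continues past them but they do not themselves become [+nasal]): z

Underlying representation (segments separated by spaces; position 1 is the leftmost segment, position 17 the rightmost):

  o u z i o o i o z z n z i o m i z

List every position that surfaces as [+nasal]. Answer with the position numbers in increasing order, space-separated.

1 2 4 5 6 7 8 11 13 14 15 16

From /n/ at 11 rightward: 12 /z/ transparent; 13 /i/ → [+nasal]; 14 /o/ → [+nasal]; 15 /m/ is itself a trigger — this domain ends here.
From /n/ at 11 leftward: 10 /z/ transparent; 9 /z/ transparent; 8 /o/ → [+nasal]; 7 /i/ → [+nasal]; 6 /o/ → [+nasal]; 5 /o/ → [+nasal]; 4 /i/ → [+nasal]; 3 /z/ transparent; 2 /u/ → [+nasal]; 1 /o/ → [+nasal]; word edge.
From /m/ at 15 rightward: 16 /i/ → [+nasal]; 17 /z/ transparent; word edge.
From /m/ at 15 leftward: 14 /o/ → [+nasal]; 13 /i/ → [+nasal]; 12 /z/ transparent; 11 /n/ is itself a trigger — this domain ends here.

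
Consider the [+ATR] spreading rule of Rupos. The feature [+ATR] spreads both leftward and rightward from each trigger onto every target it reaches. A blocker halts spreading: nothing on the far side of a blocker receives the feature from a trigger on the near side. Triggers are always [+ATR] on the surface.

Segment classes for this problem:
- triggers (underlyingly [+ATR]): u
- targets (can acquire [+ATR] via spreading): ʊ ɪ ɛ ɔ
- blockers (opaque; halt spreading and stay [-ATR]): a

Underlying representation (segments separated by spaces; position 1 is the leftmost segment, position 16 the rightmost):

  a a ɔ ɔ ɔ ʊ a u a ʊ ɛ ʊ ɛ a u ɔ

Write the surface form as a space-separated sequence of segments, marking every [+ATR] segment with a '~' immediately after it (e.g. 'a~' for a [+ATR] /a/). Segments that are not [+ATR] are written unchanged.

a a ɔ ɔ ɔ ʊ a u~ a ʊ ɛ ʊ ɛ a u~ ɔ~

From /u/ at 8 rightward: 9 /a/ blocks.
From /u/ at 8 leftward: 7 /a/ blocks.
From /u/ at 15 rightward: 16 /ɔ/ → [+ATR]; word edge.
From /u/ at 15 leftward: 14 /a/ blocks.
Targets with no active source: positions 3 4 5 6 10 11 12 13 stay [-ATR].
[+ATR] positions on the surface: 8 15 16.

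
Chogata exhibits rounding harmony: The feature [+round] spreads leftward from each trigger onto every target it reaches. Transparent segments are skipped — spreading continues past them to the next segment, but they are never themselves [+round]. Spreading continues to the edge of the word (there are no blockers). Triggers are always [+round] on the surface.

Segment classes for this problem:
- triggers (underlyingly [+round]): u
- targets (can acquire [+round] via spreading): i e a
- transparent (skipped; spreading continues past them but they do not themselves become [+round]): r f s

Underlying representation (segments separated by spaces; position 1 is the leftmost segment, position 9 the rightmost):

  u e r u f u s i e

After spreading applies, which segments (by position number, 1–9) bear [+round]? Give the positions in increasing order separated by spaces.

1 2 4 6

From /u/ at 1 leftward: word edge.
From /u/ at 4 leftward: 3 /r/ transparent; 2 /e/ → [+round]; 1 /u/ is itself a trigger — this domain ends here.
From /u/ at 6 leftward: 5 /f/ transparent; 4 /u/ is itself a trigger — this domain ends here.
Targets with no active source: positions 8 9 stay [-round].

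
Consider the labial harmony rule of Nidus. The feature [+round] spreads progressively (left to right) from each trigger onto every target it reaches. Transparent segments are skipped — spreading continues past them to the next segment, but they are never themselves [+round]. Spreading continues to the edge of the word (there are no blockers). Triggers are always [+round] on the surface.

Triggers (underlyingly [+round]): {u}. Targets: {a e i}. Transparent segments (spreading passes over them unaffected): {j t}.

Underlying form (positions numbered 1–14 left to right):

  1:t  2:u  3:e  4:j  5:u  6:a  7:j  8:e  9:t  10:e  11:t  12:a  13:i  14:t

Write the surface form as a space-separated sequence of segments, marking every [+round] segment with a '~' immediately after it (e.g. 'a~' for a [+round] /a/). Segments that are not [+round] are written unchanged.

From /u/ at 2 rightward: 3 /e/ → [+round]; 4 /j/ transparent; 5 /u/ is itself a trigger — this domain ends here.
From /u/ at 5 rightward: 6 /a/ → [+round]; 7 /j/ transparent; 8 /e/ → [+round]; 9 /t/ transparent; 10 /e/ → [+round]; 11 /t/ transparent; 12 /a/ → [+round]; 13 /i/ → [+round]; 14 /t/ transparent; word edge.
[+round] positions on the surface: 2 3 5 6 8 10 12 13.

t u~ e~ j u~ a~ j e~ t e~ t a~ i~ t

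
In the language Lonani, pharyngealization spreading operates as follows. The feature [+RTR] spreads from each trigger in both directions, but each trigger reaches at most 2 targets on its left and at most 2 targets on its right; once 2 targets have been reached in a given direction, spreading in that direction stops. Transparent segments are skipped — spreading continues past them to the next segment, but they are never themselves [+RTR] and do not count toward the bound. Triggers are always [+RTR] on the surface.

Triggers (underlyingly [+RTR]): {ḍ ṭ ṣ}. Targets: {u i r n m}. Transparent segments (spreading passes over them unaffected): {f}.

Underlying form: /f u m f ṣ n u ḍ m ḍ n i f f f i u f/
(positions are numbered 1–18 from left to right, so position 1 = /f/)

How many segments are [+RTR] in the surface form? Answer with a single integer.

10

From /ṣ/ at 5 rightward: 6 /n/ → [+RTR]; 7 /u/ → [+RTR]; bound reached.
From /ṣ/ at 5 leftward: 4 /f/ transparent; 3 /m/ → [+RTR]; 2 /u/ → [+RTR]; bound reached.
From /ḍ/ at 8 rightward: 9 /m/ → [+RTR]; 10 /ḍ/ is itself a trigger — this domain ends here.
From /ḍ/ at 8 leftward: 7 /u/ → [+RTR]; 6 /n/ → [+RTR]; bound reached.
From /ḍ/ at 10 rightward: 11 /n/ → [+RTR]; 12 /i/ → [+RTR]; bound reached.
From /ḍ/ at 10 leftward: 9 /m/ → [+RTR]; 8 /ḍ/ is itself a trigger — this domain ends here.
Targets with no active source: positions 16 17 stay [-emphatic].
[+RTR] positions on the surface: 2 3 5 6 7 8 9 10 11 12.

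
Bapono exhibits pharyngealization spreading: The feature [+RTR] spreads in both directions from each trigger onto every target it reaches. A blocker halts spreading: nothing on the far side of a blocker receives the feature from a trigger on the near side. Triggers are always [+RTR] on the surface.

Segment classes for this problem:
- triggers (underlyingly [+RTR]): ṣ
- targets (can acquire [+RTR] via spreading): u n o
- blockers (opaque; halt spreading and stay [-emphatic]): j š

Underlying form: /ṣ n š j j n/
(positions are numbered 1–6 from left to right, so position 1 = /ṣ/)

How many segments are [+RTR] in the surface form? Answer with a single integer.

2

From /ṣ/ at 1 rightward: 2 /n/ → [+RTR]; 3 /š/ blocks.
From /ṣ/ at 1 leftward: word edge.
Target with no active source: position 6 stays [-emphatic].
[+RTR] positions on the surface: 1 2.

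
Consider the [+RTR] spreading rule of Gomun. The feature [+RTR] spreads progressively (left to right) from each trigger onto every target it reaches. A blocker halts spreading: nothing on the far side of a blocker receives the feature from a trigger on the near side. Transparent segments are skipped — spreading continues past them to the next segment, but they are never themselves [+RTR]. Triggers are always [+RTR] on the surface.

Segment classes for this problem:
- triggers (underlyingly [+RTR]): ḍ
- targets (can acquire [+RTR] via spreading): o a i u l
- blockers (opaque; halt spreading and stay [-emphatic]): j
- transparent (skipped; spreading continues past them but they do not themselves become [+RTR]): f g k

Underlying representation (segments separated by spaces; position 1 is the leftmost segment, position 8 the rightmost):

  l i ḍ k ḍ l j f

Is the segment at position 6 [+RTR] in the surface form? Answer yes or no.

From /ḍ/ at 3 rightward: 4 /k/ transparent; 5 /ḍ/ is itself a trigger — this domain ends here.
From /ḍ/ at 5 rightward: 6 /l/ → [+RTR]; 7 /j/ blocks.
Targets with no active source: positions 1 2 stay [-emphatic].
[+RTR] positions on the surface: 3 5 6.

yes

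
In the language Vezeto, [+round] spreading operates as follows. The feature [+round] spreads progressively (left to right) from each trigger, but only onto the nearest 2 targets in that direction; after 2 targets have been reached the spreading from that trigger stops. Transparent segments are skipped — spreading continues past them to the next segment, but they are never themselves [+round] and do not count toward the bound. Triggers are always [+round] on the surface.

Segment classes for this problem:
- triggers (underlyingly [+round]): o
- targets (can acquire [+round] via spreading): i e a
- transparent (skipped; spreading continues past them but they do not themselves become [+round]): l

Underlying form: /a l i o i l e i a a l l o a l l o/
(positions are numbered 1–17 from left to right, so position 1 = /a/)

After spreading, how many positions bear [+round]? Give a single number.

6

From /o/ at 4 rightward: 5 /i/ → [+round]; 6 /l/ transparent; 7 /e/ → [+round]; bound reached.
From /o/ at 13 rightward: 14 /a/ → [+round]; 15 /l/ transparent; 16 /l/ transparent; 17 /o/ is itself a trigger — this domain ends here.
From /o/ at 17 rightward: word edge.
Targets with no active source: positions 1 3 8 9 10 stay [-round].
[+round] positions on the surface: 4 5 7 13 14 17.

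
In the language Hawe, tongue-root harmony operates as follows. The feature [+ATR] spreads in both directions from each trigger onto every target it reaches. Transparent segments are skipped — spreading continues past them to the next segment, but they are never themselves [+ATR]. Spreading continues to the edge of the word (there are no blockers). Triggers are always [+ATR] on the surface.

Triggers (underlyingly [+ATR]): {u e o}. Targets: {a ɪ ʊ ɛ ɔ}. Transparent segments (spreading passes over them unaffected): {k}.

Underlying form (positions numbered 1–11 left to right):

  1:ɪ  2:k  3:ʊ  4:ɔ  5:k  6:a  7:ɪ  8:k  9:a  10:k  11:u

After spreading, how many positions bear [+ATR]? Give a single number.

From /u/ at 11 rightward: word edge.
From /u/ at 11 leftward: 10 /k/ transparent; 9 /a/ → [+ATR]; 8 /k/ transparent; 7 /ɪ/ → [+ATR]; 6 /a/ → [+ATR]; 5 /k/ transparent; 4 /ɔ/ → [+ATR]; 3 /ʊ/ → [+ATR]; 2 /k/ transparent; 1 /ɪ/ → [+ATR]; word edge.
[+ATR] positions on the surface: 1 3 4 6 7 9 11.

7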